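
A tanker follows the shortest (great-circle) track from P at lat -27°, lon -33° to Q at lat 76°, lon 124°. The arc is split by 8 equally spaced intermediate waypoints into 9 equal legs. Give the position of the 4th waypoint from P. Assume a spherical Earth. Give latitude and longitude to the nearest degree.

≈ lat 30°, lon -26°

Convert each endpoint to a unit vector on the sphere (x = cos φ cos λ, y = cos φ sin λ, z = sin φ).
The central angle between the endpoints is δ = arccos(p₁·p₂) ≈ 2.264 rad (129.7°).
Interpolate at f = 4/9 with slerp weights a = sin((1−f)δ)/sin δ ≈ 1.237, b = sin(fδ)/sin δ ≈ 1.098.
p = a·p₁ + b·p₂ ≈ (0.776, -0.380, 0.504); φ = arcsin(p_z) ≈ 30.27°, λ = atan2(p_y, p_x) ≈ -26.10°.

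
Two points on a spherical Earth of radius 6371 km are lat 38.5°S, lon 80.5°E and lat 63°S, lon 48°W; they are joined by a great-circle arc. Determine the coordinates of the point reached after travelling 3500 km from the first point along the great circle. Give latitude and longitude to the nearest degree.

The haversine formula gives a central angle δ ≈ 1.231 rad (70.5°) between the endpoints. The total great-circle distance is δ·R ≈ 1.231 × 6371 ≈ 7841 km, so the target fraction is f = 3500/7841 ≈ 0.446.
Interpolate at f ≈ 0.446 with slerp weights a = sin((1−f)δ)/sin δ ≈ 0.668, b = sin(fδ)/sin δ ≈ 0.554.
p = a·p₁ + b·p₂ ≈ (0.255, 0.329, -0.909); φ = arcsin(p_z) ≈ -65.43°, λ = atan2(p_y, p_x) ≈ 52.26°.

≈ lat 65°S, lon 52°E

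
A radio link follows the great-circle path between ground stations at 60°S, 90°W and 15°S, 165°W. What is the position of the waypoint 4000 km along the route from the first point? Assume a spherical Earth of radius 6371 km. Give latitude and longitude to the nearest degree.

≈ 42°S, 142°W

Write both endpoints as unit vectors p₁, p₂ with components (cos φ cos λ, cos φ sin λ, sin φ).
The central angle between the endpoints is δ = arccos(p₁·p₂) ≈ 1.214 rad (69.6°). The total great-circle distance is δ·R ≈ 1.214 × 6371 ≈ 7735 km, so the target fraction is f = 4000/7735 ≈ 0.517.
Interpolate at f ≈ 0.517 with slerp weights a = sin((1−f)δ)/sin δ ≈ 0.590, b = sin(fδ)/sin δ ≈ 0.627.
p = a·p₁ + b·p₂ ≈ (-0.585, -0.452, -0.674); φ = arcsin(p_z) ≈ -42.34°, λ = atan2(p_y, p_x) ≈ -142.31°.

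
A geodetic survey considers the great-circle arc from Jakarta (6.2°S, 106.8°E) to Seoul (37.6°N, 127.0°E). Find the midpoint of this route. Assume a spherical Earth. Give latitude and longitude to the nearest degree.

The haversine formula gives a central angle δ ≈ 0.832 rad (47.7°) between the endpoints.
Interpolate at f = 1/2 with slerp weights a = sin((1−f)δ)/sin δ ≈ 0.547, b = sin(fδ)/sin δ ≈ 0.547.
p = a·p₁ + b·p₂ ≈ (-0.418, 0.866, 0.274); φ = arcsin(p_z) ≈ 15.93°, λ = atan2(p_y, p_x) ≈ 115.75°.

≈ 16°N, 116°E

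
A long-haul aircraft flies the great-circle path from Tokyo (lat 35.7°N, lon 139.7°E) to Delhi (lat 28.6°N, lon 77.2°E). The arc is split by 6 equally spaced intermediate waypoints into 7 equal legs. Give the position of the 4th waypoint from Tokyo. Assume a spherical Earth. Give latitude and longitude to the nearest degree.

≈ lat 36°N, lon 103°E

From cos δ = sin φ₁ sin φ₂ + cos φ₁ cos φ₂ cos Δλ, the central angle is δ ≈ 0.917 rad (52.5°).
Interpolate at f = 4/7 with slerp weights a = sin((1−f)δ)/sin δ ≈ 0.482, b = sin(fδ)/sin δ ≈ 0.630.
p = a·p₁ + b·p₂ ≈ (-0.176, 0.793, 0.583); φ = arcsin(p_z) ≈ 35.68°, λ = atan2(p_y, p_x) ≈ 102.53°.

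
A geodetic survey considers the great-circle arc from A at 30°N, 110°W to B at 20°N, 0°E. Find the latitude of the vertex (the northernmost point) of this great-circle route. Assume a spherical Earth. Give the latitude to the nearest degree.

The great circle lies in the plane with unit normal n̂ = (p₁ × p₂)/|p₁ × p₂|.
Here n̂_z ≈ +0.769; the vertex latitude is φ_max = arccos|n̂_z| ≈ 39.7°.
Check via Clairaut: cos φ_max = |cos φ₁| · sin C = cos(30.0°)·sin(62.6°) ≈ 0.769, again giving ≈ 39.7°.

≈ 40°N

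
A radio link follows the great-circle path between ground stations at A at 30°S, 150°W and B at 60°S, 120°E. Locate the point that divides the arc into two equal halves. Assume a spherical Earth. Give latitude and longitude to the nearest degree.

Write both endpoints as unit vectors p₁, p₂ with components (cos φ cos λ, cos φ sin λ, sin φ).
The central angle between the endpoints is δ = arccos(p₁·p₂) ≈ 1.123 rad (64.3°).
Interpolate at f = 1/2 with slerp weights a = sin((1−f)δ)/sin δ ≈ 0.591, b = sin(fδ)/sin δ ≈ 0.591.
p = a·p₁ + b·p₂ ≈ (-0.591, 0.000, -0.807); φ = arcsin(p_z) ≈ -53.79°, λ = atan2(p_y, p_x) ≈ 180.00°.

≈ 54°S, 180°E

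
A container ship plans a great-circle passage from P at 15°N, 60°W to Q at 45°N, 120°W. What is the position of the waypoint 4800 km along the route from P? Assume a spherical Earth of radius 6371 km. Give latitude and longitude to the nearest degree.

From cos δ = sin φ₁ sin φ₂ + cos φ₁ cos φ₂ cos Δλ, the central angle is δ ≈ 1.019 rad (58.4°). The total great-circle distance is δ·R ≈ 1.019 × 6371 ≈ 6490 km, so the target fraction is f = 4800/6490 ≈ 0.740.
Interpolate at f ≈ 0.740 with slerp weights a = sin((1−f)δ)/sin δ ≈ 0.308, b = sin(fδ)/sin δ ≈ 0.804.
p = a·p₁ + b·p₂ ≈ (-0.135, -0.750, 0.648); φ = arcsin(p_z) ≈ 40.38°, λ = atan2(p_y, p_x) ≈ -100.24°.

≈ 40°N, 100°W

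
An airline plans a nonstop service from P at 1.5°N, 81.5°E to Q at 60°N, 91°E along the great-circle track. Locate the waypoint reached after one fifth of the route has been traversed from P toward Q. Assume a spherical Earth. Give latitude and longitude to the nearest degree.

Convert each endpoint to a unit vector on the sphere (x = cos φ cos λ, y = cos φ sin λ, z = sin φ).
The central angle between the endpoints is δ = arccos(p₁·p₂) ≈ 1.029 rad (59.0°).
Interpolate at f = 1/5 with slerp weights a = sin((1−f)δ)/sin δ ≈ 0.856, b = sin(fδ)/sin δ ≈ 0.239.
p = a·p₁ + b·p₂ ≈ (0.124, 0.965, 0.229); φ = arcsin(p_z) ≈ 13.24°, λ = atan2(p_y, p_x) ≈ 82.66°.

≈ 13°N, 83°E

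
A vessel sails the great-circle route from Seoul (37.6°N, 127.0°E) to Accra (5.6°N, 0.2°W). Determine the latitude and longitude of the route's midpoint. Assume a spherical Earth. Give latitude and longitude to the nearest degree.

From cos δ = sin φ₁ sin φ₂ + cos φ₁ cos φ₂ cos Δλ, the central angle is δ ≈ 2.001 rad (114.7°).
Interpolate at f = 1/2 with slerp weights a = sin((1−f)δ)/sin δ ≈ 0.926, b = sin(fδ)/sin δ ≈ 0.926.
p = a·p₁ + b·p₂ ≈ (0.480, 0.583, 0.656); φ = arcsin(p_z) ≈ 40.96°, λ = atan2(p_y, p_x) ≈ 50.52°.

≈ 41°N, 51°E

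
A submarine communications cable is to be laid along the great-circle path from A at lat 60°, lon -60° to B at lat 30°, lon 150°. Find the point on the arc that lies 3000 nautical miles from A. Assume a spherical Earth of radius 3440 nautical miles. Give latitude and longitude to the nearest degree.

From cos δ = sin φ₁ sin φ₂ + cos φ₁ cos φ₂ cos Δλ, the central angle is δ ≈ 1.513 rad (86.7°). The total great-circle distance is δ·R ≈ 1.513 × 3440 ≈ 5204 nmi, so the target fraction is f = 3000/5204 ≈ 0.576.
Interpolate at f ≈ 0.576 with slerp weights a = sin((1−f)δ)/sin δ ≈ 0.599, b = sin(fδ)/sin δ ≈ 0.767.
p = a·p₁ + b·p₂ ≈ (-0.426, 0.073, 0.902); φ = arcsin(p_z) ≈ 64.42°, λ = atan2(p_y, p_x) ≈ 170.29°.

≈ lat 64°, lon 170°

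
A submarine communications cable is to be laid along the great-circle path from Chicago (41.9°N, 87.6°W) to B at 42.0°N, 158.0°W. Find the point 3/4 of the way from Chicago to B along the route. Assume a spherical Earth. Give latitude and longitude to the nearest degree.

Write both endpoints as unit vectors p₁, p₂ with components (cos φ cos λ, cos φ sin λ, sin φ).
The central angle between the endpoints is δ = arccos(p₁·p₂) ≈ 0.886 rad (50.8°).
Interpolate at f = 3/4 with slerp weights a = sin((1−f)δ)/sin δ ≈ 0.284, b = sin(fδ)/sin δ ≈ 0.796.
p = a·p₁ + b·p₂ ≈ (-0.540, -0.433, 0.722); φ = arcsin(p_z) ≈ 46.23°, λ = atan2(p_y, p_x) ≈ -141.29°.

≈ 46°N, 141°W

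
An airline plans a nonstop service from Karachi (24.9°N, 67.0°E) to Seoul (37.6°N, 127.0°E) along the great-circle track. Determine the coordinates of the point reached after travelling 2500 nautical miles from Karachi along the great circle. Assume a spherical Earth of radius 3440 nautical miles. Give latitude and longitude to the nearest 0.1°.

≈ 37.6°N, 114.0°E

Convert each endpoint to a unit vector on the sphere (x = cos φ cos λ, y = cos φ sin λ, z = sin φ).
The central angle between the endpoints is δ = arccos(p₁·p₂) ≈ 0.907 rad (52.0°). The total great-circle distance is δ·R ≈ 0.907 × 3440 ≈ 3120 nmi, so the target fraction is f = 2500/3120 ≈ 0.801.
Interpolate at f ≈ 0.801 with slerp weights a = sin((1−f)δ)/sin δ ≈ 0.227, b = sin(fδ)/sin δ ≈ 0.844.
p = a·p₁ + b·p₂ ≈ (-0.322, 0.724, 0.611); φ = arcsin(p_z) ≈ 37.63°, λ = atan2(p_y, p_x) ≈ 113.96°.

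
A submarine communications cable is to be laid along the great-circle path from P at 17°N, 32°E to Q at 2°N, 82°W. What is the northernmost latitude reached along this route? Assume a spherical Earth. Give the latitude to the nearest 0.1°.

≈ 19.4°N

The great circle lies in the plane with unit normal n̂ = (p₁ × p₂)/|p₁ × p₂|.
Here n̂_z ≈ -0.943; the vertex latitude is φ_max = arccos|n̂_z| ≈ 19.4°.
Check via Clairaut: cos φ_max = |cos φ₁| · sin C = cos(17.0°)·sin(80.5°) ≈ 0.943, again giving ≈ 19.4°.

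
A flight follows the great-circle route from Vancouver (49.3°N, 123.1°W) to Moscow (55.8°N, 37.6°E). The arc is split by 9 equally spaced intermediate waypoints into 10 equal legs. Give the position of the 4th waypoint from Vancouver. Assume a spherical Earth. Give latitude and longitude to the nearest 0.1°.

Write both endpoints as unit vectors p₁, p₂ with components (cos φ cos λ, cos φ sin λ, sin φ).
The central angle between the endpoints is δ = arccos(p₁·p₂) ≈ 1.286 rad (73.7°).
Interpolate at f = 4/10 with slerp weights a = sin((1−f)δ)/sin δ ≈ 0.727, b = sin(fδ)/sin δ ≈ 0.513.
p = a·p₁ + b·p₂ ≈ (-0.030, -0.221, 0.975); φ = arcsin(p_z) ≈ 77.11°, λ = atan2(p_y, p_x) ≈ -97.84°.

≈ 77.1°N, 97.8°W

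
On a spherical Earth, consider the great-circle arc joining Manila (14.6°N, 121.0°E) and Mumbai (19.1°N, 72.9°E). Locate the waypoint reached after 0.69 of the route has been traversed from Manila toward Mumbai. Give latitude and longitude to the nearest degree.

From cos δ = sin φ₁ sin φ₂ + cos φ₁ cos φ₂ cos Δλ, the central angle is δ ≈ 0.805 rad (46.1°).
Interpolate at f = 0.69 with slerp weights a = sin((1−f)δ)/sin δ ≈ 0.343, b = sin(fδ)/sin δ ≈ 0.732.
p = a·p₁ + b·p₂ ≈ (0.033, 0.945, 0.326); φ = arcsin(p_z) ≈ 19.01°, λ = atan2(p_y, p_x) ≈ 88.03°.

≈ 19°N, 88°E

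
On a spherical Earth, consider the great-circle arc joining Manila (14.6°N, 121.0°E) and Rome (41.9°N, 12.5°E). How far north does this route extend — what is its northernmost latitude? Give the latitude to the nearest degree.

The great circle lies in the plane with unit normal n̂ = (p₁ × p₂)/|p₁ × p₂|.
Here n̂_z ≈ -0.684; the vertex latitude is φ_max = arccos|n̂_z| ≈ 46.8°.
Check via Clairaut: cos φ_max = |cos φ₁| · sin C = cos(14.6°)·sin(45.0°) ≈ 0.684, again giving ≈ 46.8°.

≈ 47°N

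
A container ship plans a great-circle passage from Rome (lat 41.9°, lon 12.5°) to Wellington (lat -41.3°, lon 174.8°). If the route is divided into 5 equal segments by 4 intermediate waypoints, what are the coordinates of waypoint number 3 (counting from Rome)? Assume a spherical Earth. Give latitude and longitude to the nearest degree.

Write both endpoints as unit vectors p₁, p₂ with components (cos φ cos λ, cos φ sin λ, sin φ).
The central angle between the endpoints is δ = arccos(p₁·p₂) ≈ 2.911 rad (166.8°).
Interpolate at f = 3/5 with slerp weights a = sin((1−f)δ)/sin δ ≈ 4.015, b = sin(fδ)/sin δ ≈ 4.303.
p = a·p₁ + b·p₂ ≈ (-0.302, 0.940, -0.159); φ = arcsin(p_z) ≈ -9.16°, λ = atan2(p_y, p_x) ≈ 107.84°.

≈ lat -9°, lon 108°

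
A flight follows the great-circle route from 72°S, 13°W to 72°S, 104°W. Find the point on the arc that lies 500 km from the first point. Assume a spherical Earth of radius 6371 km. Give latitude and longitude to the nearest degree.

≈ 75°S, 25°W

The haversine formula gives a central angle δ ≈ 0.444 rad (25.5°) between the endpoints. The total great-circle distance is δ·R ≈ 0.444 × 6371 ≈ 2832 km, so the target fraction is f = 500/2832 ≈ 0.177.
Interpolate at f ≈ 0.177 with slerp weights a = sin((1−f)δ)/sin δ ≈ 0.832, b = sin(fδ)/sin δ ≈ 0.182.
p = a·p₁ + b·p₂ ≈ (0.237, -0.113, -0.965); φ = arcsin(p_z) ≈ -74.79°, λ = atan2(p_y, p_x) ≈ -25.40°.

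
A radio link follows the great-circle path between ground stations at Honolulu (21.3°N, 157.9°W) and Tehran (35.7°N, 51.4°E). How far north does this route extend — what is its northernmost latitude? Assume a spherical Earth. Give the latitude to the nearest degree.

The great circle lies in the plane with unit normal n̂ = (p₁ × p₂)/|p₁ × p₂|.
Here n̂_z ≈ -0.414; the vertex latitude is φ_max = arccos|n̂_z| ≈ 65.5°.
Check via Clairaut: cos φ_max = |cos φ₁| · sin C = cos(21.3°)·sin(26.4°) ≈ 0.414, again giving ≈ 65.5°.

≈ 66°N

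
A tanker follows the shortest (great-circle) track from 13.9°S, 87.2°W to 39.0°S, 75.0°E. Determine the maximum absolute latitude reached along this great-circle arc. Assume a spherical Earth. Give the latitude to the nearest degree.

≈ 74°S

The great circle lies in the plane with unit normal n̂ = (p₁ × p₂)/|p₁ × p₂|.
Here n̂_z ≈ +0.280; the vertex latitude is φ_max = arccos|n̂_z| ≈ 73.7°.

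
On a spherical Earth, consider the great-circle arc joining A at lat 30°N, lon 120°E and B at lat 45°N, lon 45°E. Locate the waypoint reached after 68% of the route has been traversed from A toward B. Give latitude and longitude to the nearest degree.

≈ lat 46°N, lon 72°E

Write both endpoints as unit vectors p₁, p₂ with components (cos φ cos λ, cos φ sin λ, sin φ).
The central angle between the endpoints is δ = arccos(p₁·p₂) ≈ 1.033 rad (59.2°).
Interpolate at f = 0.68 with slerp weights a = sin((1−f)δ)/sin δ ≈ 0.378, b = sin(fδ)/sin δ ≈ 0.752.
p = a·p₁ + b·p₂ ≈ (0.212, 0.660, 0.721); φ = arcsin(p_z) ≈ 46.13°, λ = atan2(p_y, p_x) ≈ 72.14°.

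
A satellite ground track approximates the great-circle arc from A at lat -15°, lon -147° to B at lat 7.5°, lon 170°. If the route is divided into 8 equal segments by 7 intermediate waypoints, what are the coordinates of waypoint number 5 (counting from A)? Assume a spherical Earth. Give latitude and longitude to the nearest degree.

≈ lat -1°, lon -174°

The haversine formula gives a central angle δ ≈ 0.841 rad (48.2°) between the endpoints.
Interpolate at f = 5/8 with slerp weights a = sin((1−f)δ)/sin δ ≈ 0.416, b = sin(fδ)/sin δ ≈ 0.673.
p = a·p₁ + b·p₂ ≈ (-0.994, -0.103, -0.020); φ = arcsin(p_z) ≈ -1.14°, λ = atan2(p_y, p_x) ≈ -174.08°.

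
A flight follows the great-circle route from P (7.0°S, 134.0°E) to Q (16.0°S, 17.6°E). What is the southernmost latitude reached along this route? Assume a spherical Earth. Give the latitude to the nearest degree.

≈ 22°S

The great circle lies in the plane with unit normal n̂ = (p₁ × p₂)/|p₁ × p₂|.
Here n̂_z ≈ -0.928; the vertex latitude is φ_max = arccos|n̂_z| ≈ 21.8°.
Check via Clairaut: cos φ_max = |cos φ₁| · sin C = cos(7.0°)·sin(110.7°) ≈ 0.928, again giving ≈ 21.8°.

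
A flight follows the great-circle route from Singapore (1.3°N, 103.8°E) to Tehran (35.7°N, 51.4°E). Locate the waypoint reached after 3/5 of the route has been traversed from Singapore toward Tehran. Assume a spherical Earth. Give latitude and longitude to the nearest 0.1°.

The haversine formula gives a central angle δ ≈ 1.037 rad (59.4°) between the endpoints.
Interpolate at f = 3/5 with slerp weights a = sin((1−f)δ)/sin δ ≈ 0.468, b = sin(fδ)/sin δ ≈ 0.677.
p = a·p₁ + b·p₂ ≈ (0.231, 0.884, 0.406); φ = arcsin(p_z) ≈ 23.94°, λ = atan2(p_y, p_x) ≈ 75.34°.

≈ 23.9°N, 75.3°E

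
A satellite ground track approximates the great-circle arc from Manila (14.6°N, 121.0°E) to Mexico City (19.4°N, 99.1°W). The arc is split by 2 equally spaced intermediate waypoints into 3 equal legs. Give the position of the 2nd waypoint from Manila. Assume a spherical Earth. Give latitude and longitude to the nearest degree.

The haversine formula gives a central angle δ ≈ 2.233 rad (127.9°) between the endpoints.
Interpolate at f = 2/3 with slerp weights a = sin((1−f)δ)/sin δ ≈ 0.859, b = sin(fδ)/sin δ ≈ 1.263.
p = a·p₁ + b·p₂ ≈ (-0.616, -0.464, 0.636); φ = arcsin(p_z) ≈ 39.49°, λ = atan2(p_y, p_x) ≈ -143.01°.

≈ 39°N, 143°W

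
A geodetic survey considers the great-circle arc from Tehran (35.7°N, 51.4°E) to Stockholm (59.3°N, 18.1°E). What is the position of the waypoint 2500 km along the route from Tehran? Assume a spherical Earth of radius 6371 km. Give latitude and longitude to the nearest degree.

Write both endpoints as unit vectors p₁, p₂ with components (cos φ cos λ, cos φ sin λ, sin φ).
The central angle between the endpoints is δ = arccos(p₁·p₂) ≈ 0.558 rad (32.0°). The total great-circle distance is δ·R ≈ 0.558 × 6371 ≈ 3555 km, so the target fraction is f = 2500/3555 ≈ 0.703.
Interpolate at f ≈ 0.703 with slerp weights a = sin((1−f)δ)/sin δ ≈ 0.311, b = sin(fδ)/sin δ ≈ 0.722.
p = a·p₁ + b·p₂ ≈ (0.508, 0.312, 0.803); φ = arcsin(p_z) ≈ 53.39°, λ = atan2(p_y, p_x) ≈ 31.56°.

≈ 53°N, 32°E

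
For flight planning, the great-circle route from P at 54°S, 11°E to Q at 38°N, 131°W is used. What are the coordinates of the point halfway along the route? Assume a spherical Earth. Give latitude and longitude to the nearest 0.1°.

Write both endpoints as unit vectors p₁, p₂ with components (cos φ cos λ, cos φ sin λ, sin φ).
The central angle between the endpoints is δ = arccos(p₁·p₂) ≈ 2.612 rad (149.7°).
Interpolate at f = 1/2 with slerp weights a = sin((1−f)δ)/sin δ ≈ 1.911, b = sin(fδ)/sin δ ≈ 1.911.
p = a·p₁ + b·p₂ ≈ (0.115, -0.922, -0.369); φ = arcsin(p_z) ≈ -21.68°, λ = atan2(p_y, p_x) ≈ -82.91°.

≈ 21.7°S, 82.9°W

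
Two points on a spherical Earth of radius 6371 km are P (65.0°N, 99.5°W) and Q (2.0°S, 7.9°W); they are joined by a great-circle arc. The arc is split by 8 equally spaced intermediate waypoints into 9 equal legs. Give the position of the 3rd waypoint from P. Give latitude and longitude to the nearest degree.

Convert each endpoint to a unit vector on the sphere (x = cos φ cos λ, y = cos φ sin λ, z = sin φ).
The central angle between the endpoints is δ = arccos(p₁·p₂) ≈ 1.614 rad (92.5°).
Interpolate at f = 3/9 with slerp weights a = sin((1−f)δ)/sin δ ≈ 0.881, b = sin(fδ)/sin δ ≈ 0.513.
p = a·p₁ + b·p₂ ≈ (0.446, -0.438, 0.781); φ = arcsin(p_z) ≈ 51.31°, λ = atan2(p_y, p_x) ≈ -44.44°.

≈ (51°N, 44°W)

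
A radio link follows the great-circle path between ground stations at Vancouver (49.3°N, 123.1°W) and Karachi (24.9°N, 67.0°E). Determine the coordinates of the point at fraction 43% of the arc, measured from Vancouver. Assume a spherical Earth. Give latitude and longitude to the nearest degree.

≈ 82°N, 115°E

Convert each endpoint to a unit vector on the sphere (x = cos φ cos λ, y = cos φ sin λ, z = sin φ).
The central angle between the endpoints is δ = arccos(p₁·p₂) ≈ 1.837 rad (105.3°).
Interpolate at f = 0.43 with slerp weights a = sin((1−f)δ)/sin δ ≈ 0.898, b = sin(fδ)/sin δ ≈ 0.736.
p = a·p₁ + b·p₂ ≈ (-0.059, 0.124, 0.990); φ = arcsin(p_z) ≈ 82.09°, λ = atan2(p_y, p_x) ≈ 115.27°.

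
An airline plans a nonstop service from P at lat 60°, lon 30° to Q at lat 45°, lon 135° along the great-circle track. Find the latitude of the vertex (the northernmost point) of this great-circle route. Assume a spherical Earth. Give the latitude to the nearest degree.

The great circle lies in the plane with unit normal n̂ = (p₁ × p₂)/|p₁ × p₂|.
Here n̂_z ≈ +0.400; the vertex latitude is φ_max = arccos|n̂_z| ≈ 66.4°.

≈ 66°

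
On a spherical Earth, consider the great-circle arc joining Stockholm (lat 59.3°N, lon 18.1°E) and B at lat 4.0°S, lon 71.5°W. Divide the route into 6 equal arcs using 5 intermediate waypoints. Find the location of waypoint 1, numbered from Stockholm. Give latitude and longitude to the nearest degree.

Write both endpoints as unit vectors p₁, p₂ with components (cos φ cos λ, cos φ sin λ, sin φ).
The central angle between the endpoints is δ = arccos(p₁·p₂) ≈ 1.627 rad (93.2°).
Interpolate at f = 1/6 with slerp weights a = sin((1−f)δ)/sin δ ≈ 0.979, b = sin(fδ)/sin δ ≈ 0.268.
p = a·p₁ + b·p₂ ≈ (0.560, -0.099, 0.823); φ = arcsin(p_z) ≈ 55.36°, λ = atan2(p_y, p_x) ≈ -9.99°.

≈ lat 55°N, lon 10°W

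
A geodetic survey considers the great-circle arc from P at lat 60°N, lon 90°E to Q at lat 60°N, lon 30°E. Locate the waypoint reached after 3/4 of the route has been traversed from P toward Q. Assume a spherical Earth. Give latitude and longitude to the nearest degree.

≈ lat 63°N, lon 44°E

Convert each endpoint to a unit vector on the sphere (x = cos φ cos λ, y = cos φ sin λ, z = sin φ).
The central angle between the endpoints is δ = arccos(p₁·p₂) ≈ 0.505 rad (29.0°).
Interpolate at f = 3/4 with slerp weights a = sin((1−f)δ)/sin δ ≈ 0.260, b = sin(fδ)/sin δ ≈ 0.764.
p = a·p₁ + b·p₂ ≈ (0.331, 0.321, 0.887); φ = arcsin(p_z) ≈ 62.54°, λ = atan2(p_y, p_x) ≈ 44.14°.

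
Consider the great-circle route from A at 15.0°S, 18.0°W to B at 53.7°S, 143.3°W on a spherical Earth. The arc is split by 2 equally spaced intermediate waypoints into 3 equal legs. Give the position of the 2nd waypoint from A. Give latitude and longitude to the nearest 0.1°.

Write both endpoints as unit vectors p₁, p₂ with components (cos φ cos λ, cos φ sin λ, sin φ).
The central angle between the endpoints is δ = arccos(p₁·p₂) ≈ 1.693 rad (97.0°).
Interpolate at f = 2/3 with slerp weights a = sin((1−f)δ)/sin δ ≈ 0.539, b = sin(fδ)/sin δ ≈ 0.911.
p = a·p₁ + b·p₂ ≈ (0.063, -0.483, -0.873); φ = arcsin(p_z) ≈ -60.85°, λ = atan2(p_y, p_x) ≈ -82.59°.

≈ 60.9°S, 82.6°W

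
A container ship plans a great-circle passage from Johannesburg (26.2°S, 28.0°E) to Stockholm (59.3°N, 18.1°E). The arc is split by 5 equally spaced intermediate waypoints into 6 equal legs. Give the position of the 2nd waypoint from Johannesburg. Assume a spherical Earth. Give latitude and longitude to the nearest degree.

≈ 2°N, 26°E

Convert each endpoint to a unit vector on the sphere (x = cos φ cos λ, y = cos φ sin λ, z = sin φ).
The central angle between the endpoints is δ = arccos(p₁·p₂) ≈ 1.499 rad (85.9°).
Interpolate at f = 2/6 with slerp weights a = sin((1−f)δ)/sin δ ≈ 0.843, b = sin(fδ)/sin δ ≈ 0.480.
p = a·p₁ + b·p₂ ≈ (0.901, 0.431, 0.041); φ = arcsin(p_z) ≈ 2.33°, λ = atan2(p_y, p_x) ≈ 25.58°.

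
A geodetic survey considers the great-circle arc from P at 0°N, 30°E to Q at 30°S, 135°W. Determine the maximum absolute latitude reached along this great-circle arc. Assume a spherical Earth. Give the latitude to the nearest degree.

≈ 66°S

The great circle lies in the plane with unit normal n̂ = (p₁ × p₂)/|p₁ × p₂|.
Here n̂_z ≈ -0.409; the vertex latitude is φ_max = arccos|n̂_z| ≈ 65.9°.
Check via Clairaut: cos φ_max = |cos φ₁| · sin C = cos(0.0°)·sin(155.9°) ≈ 0.409, again giving ≈ 65.9°.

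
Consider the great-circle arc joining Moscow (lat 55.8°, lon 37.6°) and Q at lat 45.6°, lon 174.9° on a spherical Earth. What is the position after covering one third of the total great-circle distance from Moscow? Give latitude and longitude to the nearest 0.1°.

≈ lat 72.6°, lon 80.4°

Convert each endpoint to a unit vector on the sphere (x = cos φ cos λ, y = cos φ sin λ, z = sin φ).
The central angle between the endpoints is δ = arccos(p₁·p₂) ≈ 1.264 rad (72.4°).
Interpolate at f = 1/3 with slerp weights a = sin((1−f)δ)/sin δ ≈ 0.783, b = sin(fδ)/sin δ ≈ 0.429.
p = a·p₁ + b·p₂ ≈ (0.050, 0.295, 0.954); φ = arcsin(p_z) ≈ 72.58°, λ = atan2(p_y, p_x) ≈ 80.44°.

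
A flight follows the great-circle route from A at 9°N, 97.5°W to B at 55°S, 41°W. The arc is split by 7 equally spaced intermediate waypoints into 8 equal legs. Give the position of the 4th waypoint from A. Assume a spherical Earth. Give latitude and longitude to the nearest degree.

≈ 26°S, 77°W

Convert each endpoint to a unit vector on the sphere (x = cos φ cos λ, y = cos φ sin λ, z = sin φ).
The central angle between the endpoints is δ = arccos(p₁·p₂) ≈ 1.385 rad (79.4°).
Interpolate at f = 4/8 with slerp weights a = sin((1−f)δ)/sin δ ≈ 0.650, b = sin(fδ)/sin δ ≈ 0.650.
p = a·p₁ + b·p₂ ≈ (0.197, -0.881, -0.431); φ = arcsin(p_z) ≈ -25.50°, λ = atan2(p_y, p_x) ≈ -77.36°.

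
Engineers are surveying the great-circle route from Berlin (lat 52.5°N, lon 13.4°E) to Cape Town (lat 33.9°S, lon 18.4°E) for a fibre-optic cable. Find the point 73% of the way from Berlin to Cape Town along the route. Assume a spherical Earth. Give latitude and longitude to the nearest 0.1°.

Write both endpoints as unit vectors p₁, p₂ with components (cos φ cos λ, cos φ sin λ, sin φ).
The central angle between the endpoints is δ = arccos(p₁·p₂) ≈ 1.510 rad (86.5°).
Interpolate at f = 0.73 with slerp weights a = sin((1−f)δ)/sin δ ≈ 0.397, b = sin(fδ)/sin δ ≈ 0.894.
p = a·p₁ + b·p₂ ≈ (0.939, 0.290, -0.183); φ = arcsin(p_z) ≈ -10.57°, λ = atan2(p_y, p_x) ≈ 17.17°.

≈ lat 10.6°S, lon 17.2°E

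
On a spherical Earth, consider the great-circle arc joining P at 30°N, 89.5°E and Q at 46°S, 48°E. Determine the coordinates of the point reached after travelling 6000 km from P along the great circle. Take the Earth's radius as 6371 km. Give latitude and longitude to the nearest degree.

≈ 19°S, 66°E

From cos δ = sin φ₁ sin φ₂ + cos φ₁ cos φ₂ cos Δλ, the central angle is δ ≈ 1.480 rad (84.8°). The total great-circle distance is δ·R ≈ 1.480 × 6371 ≈ 9428 km, so the target fraction is f = 6000/9428 ≈ 0.636.
Interpolate at f ≈ 0.636 with slerp weights a = sin((1−f)δ)/sin δ ≈ 0.515, b = sin(fδ)/sin δ ≈ 0.812.
p = a·p₁ + b·p₂ ≈ (0.381, 0.865, -0.327); φ = arcsin(p_z) ≈ -19.07°, λ = atan2(p_y, p_x) ≈ 66.21°.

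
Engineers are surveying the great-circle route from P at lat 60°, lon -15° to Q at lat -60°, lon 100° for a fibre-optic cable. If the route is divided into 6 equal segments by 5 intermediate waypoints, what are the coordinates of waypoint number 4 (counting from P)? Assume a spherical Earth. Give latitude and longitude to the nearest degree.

The haversine formula gives a central angle δ ≈ 2.598 rad (148.8°) between the endpoints.
Interpolate at f = 4/6 with slerp weights a = sin((1−f)δ)/sin δ ≈ 1.472, b = sin(fδ)/sin δ ≈ 1.907.
p = a·p₁ + b·p₂ ≈ (0.545, 0.749, -0.377); φ = arcsin(p_z) ≈ -22.16°, λ = atan2(p_y, p_x) ≈ 53.94°.

≈ lat -22°, lon 54°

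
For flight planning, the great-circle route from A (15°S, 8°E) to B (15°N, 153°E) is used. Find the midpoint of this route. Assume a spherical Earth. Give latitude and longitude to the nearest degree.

≈ (0°N, 80°E)

Write both endpoints as unit vectors p₁, p₂ with components (cos φ cos λ, cos φ sin λ, sin φ).
The central angle between the endpoints is δ = arccos(p₁·p₂) ≈ 2.552 rad (146.2°).
Interpolate at f = 1/2 with slerp weights a = sin((1−f)δ)/sin δ ≈ 1.721, b = sin(fδ)/sin δ ≈ 1.721.
p = a·p₁ + b·p₂ ≈ (0.165, 0.986, 0.000); φ = arcsin(p_z) ≈ 0.00°, λ = atan2(p_y, p_x) ≈ 80.50°.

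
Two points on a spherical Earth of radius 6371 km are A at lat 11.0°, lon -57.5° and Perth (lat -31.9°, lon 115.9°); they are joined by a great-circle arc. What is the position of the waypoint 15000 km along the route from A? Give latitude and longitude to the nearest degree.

≈ lat -54°, lon 104°

Write both endpoints as unit vectors p₁, p₂ with components (cos φ cos λ, cos φ sin λ, sin φ).
The central angle between the endpoints is δ = arccos(p₁·p₂) ≈ 2.762 rad (158.2°). The total great-circle distance is δ·R ≈ 2.762 × 6371 ≈ 17594 km, so the target fraction is f = 15000/17594 ≈ 0.853.
Interpolate at f ≈ 0.853 with slerp weights a = sin((1−f)δ)/sin δ ≈ 1.068, b = sin(fδ)/sin δ ≈ 1.910.
p = a·p₁ + b·p₂ ≈ (-0.145, 0.575, -0.806); φ = arcsin(p_z) ≈ -53.66°, λ = atan2(p_y, p_x) ≈ 104.17°.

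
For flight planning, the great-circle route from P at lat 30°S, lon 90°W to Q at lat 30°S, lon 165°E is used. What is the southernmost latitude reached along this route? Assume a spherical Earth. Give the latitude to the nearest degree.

The great circle lies in the plane with unit normal n̂ = (p₁ × p₂)/|p₁ × p₂|.
Here n̂_z ≈ -0.726; the vertex latitude is φ_max = arccos|n̂_z| ≈ 43.5°.
Check via Clairaut: cos φ_max = |cos φ₁| · sin C = cos(30.0°)·sin(123.1°) ≈ 0.726, again giving ≈ 43.5°.

≈ 43°S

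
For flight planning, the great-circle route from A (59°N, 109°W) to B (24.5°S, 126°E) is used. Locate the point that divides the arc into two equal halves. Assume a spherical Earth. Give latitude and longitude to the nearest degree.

From cos δ = sin φ₁ sin φ₂ + cos φ₁ cos φ₂ cos Δλ, the central angle is δ ≈ 2.245 rad (128.6°).
Interpolate at f = 1/2 with slerp weights a = sin((1−f)δ)/sin δ ≈ 1.154, b = sin(fδ)/sin δ ≈ 1.154.
p = a·p₁ + b·p₂ ≈ (-0.810, 0.287, 0.510); φ = arcsin(p_z) ≈ 30.69°, λ = atan2(p_y, p_x) ≈ 160.47°.

≈ (31°N, 160°E)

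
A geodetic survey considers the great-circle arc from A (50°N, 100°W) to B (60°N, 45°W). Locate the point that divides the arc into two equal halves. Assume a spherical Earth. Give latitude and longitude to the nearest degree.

≈ (58°N, 76°W)

From cos δ = sin φ₁ sin φ₂ + cos φ₁ cos φ₂ cos Δλ, the central angle is δ ≈ 0.559 rad (32.0°).
Interpolate at f = 1/2 with slerp weights a = sin((1−f)δ)/sin δ ≈ 0.520, b = sin(fδ)/sin δ ≈ 0.520.
p = a·p₁ + b·p₂ ≈ (0.126, -0.513, 0.849); φ = arcsin(p_z) ≈ 58.10°, λ = atan2(p_y, p_x) ≈ -76.22°.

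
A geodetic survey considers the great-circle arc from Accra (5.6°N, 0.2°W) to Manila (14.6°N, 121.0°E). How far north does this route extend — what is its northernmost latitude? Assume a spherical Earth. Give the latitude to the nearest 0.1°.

≈ 20.7°N

The great circle lies in the plane with unit normal n̂ = (p₁ × p₂)/|p₁ × p₂|.
Here n̂_z ≈ +0.936; the vertex latitude is φ_max = arccos|n̂_z| ≈ 20.7°.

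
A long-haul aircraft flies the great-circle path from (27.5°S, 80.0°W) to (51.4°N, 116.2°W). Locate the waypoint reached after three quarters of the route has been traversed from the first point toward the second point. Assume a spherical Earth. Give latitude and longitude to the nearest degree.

≈ (32°N, 103°W)

The haversine formula gives a central angle δ ≈ 1.485 rad (85.1°) between the endpoints.
Interpolate at f = 3/4 with slerp weights a = sin((1−f)δ)/sin δ ≈ 0.364, b = sin(fδ)/sin δ ≈ 0.901.
p = a·p₁ + b·p₂ ≈ (-0.192, -0.822, 0.536); φ = arcsin(p_z) ≈ 32.40°, λ = atan2(p_y, p_x) ≈ -103.14°.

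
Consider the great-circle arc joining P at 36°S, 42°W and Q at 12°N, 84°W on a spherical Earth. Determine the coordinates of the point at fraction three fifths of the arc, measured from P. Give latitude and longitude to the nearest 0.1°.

≈ 7.9°S, 68.9°W

Convert each endpoint to a unit vector on the sphere (x = cos φ cos λ, y = cos φ sin λ, z = sin φ).
The central angle between the endpoints is δ = arccos(p₁·p₂) ≈ 1.086 rad (62.2°).
Interpolate at f = 3/5 with slerp weights a = sin((1−f)δ)/sin δ ≈ 0.476, b = sin(fδ)/sin δ ≈ 0.685.
p = a·p₁ + b·p₂ ≈ (0.356, -0.924, -0.137); φ = arcsin(p_z) ≈ -7.88°, λ = atan2(p_y, p_x) ≈ -68.93°.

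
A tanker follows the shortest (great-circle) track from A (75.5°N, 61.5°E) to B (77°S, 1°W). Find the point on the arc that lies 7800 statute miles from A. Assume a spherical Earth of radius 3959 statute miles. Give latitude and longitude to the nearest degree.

Convert each endpoint to a unit vector on the sphere (x = cos φ cos λ, y = cos φ sin λ, z = sin φ).
The central angle between the endpoints is δ = arccos(p₁·p₂) ≈ 2.732 rad (156.5°). The total great-circle distance is δ·R ≈ 2.732 × 3959 ≈ 10816 mi, so the target fraction is f = 7800/10816 ≈ 0.721.
Interpolate at f ≈ 0.721 with slerp weights a = sin((1−f)δ)/sin δ ≈ 1.734, b = sin(fδ)/sin δ ≈ 2.314.
p = a·p₁ + b·p₂ ≈ (0.728, 0.372, -0.576); φ = arcsin(p_z) ≈ -35.18°, λ = atan2(p_y, p_x) ≈ 27.11°.

≈ (35°S, 27°E)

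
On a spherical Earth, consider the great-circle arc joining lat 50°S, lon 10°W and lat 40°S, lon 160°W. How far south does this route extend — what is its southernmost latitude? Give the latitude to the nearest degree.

The great circle lies in the plane with unit normal n̂ = (p₁ × p₂)/|p₁ × p₂|.
Here n̂_z ≈ -0.247; the vertex latitude is φ_max = arccos|n̂_z| ≈ 75.7°.

≈ 76°S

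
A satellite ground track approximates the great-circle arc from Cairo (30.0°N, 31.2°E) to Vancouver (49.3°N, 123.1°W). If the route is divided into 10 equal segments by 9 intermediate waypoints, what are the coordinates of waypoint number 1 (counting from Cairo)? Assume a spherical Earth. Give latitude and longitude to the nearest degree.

≈ (39°N, 28°E)

Write both endpoints as unit vectors p₁, p₂ with components (cos φ cos λ, cos φ sin λ, sin φ).
The central angle between the endpoints is δ = arccos(p₁·p₂) ≈ 1.701 rad (97.5°).
Interpolate at f = 1/10 with slerp weights a = sin((1−f)δ)/sin δ ≈ 1.008, b = sin(fδ)/sin δ ≈ 0.171.
p = a·p₁ + b·p₂ ≈ (0.686, 0.359, 0.633); φ = arcsin(p_z) ≈ 39.29°, λ = atan2(p_y, p_x) ≈ 27.62°.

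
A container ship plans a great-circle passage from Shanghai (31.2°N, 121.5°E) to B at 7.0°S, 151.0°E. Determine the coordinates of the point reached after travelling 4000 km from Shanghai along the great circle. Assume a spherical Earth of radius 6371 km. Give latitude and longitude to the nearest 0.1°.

≈ 2.5°N, 144.4°E

Convert each endpoint to a unit vector on the sphere (x = cos φ cos λ, y = cos φ sin λ, z = sin φ).
The central angle between the endpoints is δ = arccos(p₁·p₂) ≈ 0.829 rad (47.5°). The total great-circle distance is δ·R ≈ 0.829 × 6371 ≈ 5280 km, so the target fraction is f = 4000/5280 ≈ 0.758.
Interpolate at f ≈ 0.758 with slerp weights a = sin((1−f)δ)/sin δ ≈ 0.271, b = sin(fδ)/sin δ ≈ 0.797.
p = a·p₁ + b·p₂ ≈ (-0.813, 0.581, 0.043); φ = arcsin(p_z) ≈ 2.47°, λ = atan2(p_y, p_x) ≈ 144.45°.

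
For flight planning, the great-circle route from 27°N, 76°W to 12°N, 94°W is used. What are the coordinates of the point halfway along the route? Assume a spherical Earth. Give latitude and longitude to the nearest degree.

≈ 20°N, 85°W

Write both endpoints as unit vectors p₁, p₂ with components (cos φ cos λ, cos φ sin λ, sin φ).
The central angle between the endpoints is δ = arccos(p₁·p₂) ≈ 0.394 rad (22.6°).
Interpolate at f = 1/2 with slerp weights a = sin((1−f)δ)/sin δ ≈ 0.510, b = sin(fδ)/sin δ ≈ 0.510.
p = a·p₁ + b·p₂ ≈ (0.075, -0.938, 0.337); φ = arcsin(p_z) ≈ 19.72°, λ = atan2(p_y, p_x) ≈ -85.42°.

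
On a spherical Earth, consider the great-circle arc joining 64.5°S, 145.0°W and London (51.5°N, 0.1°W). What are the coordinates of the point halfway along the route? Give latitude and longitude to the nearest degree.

Write both endpoints as unit vectors p₁, p₂ with components (cos φ cos λ, cos φ sin λ, sin φ).
The central angle between the endpoints is δ = arccos(p₁·p₂) ≈ 2.754 rad (157.8°).
Interpolate at f = 1/2 with slerp weights a = sin((1−f)δ)/sin δ ≈ 2.593, b = sin(fδ)/sin δ ≈ 2.593.
p = a·p₁ + b·p₂ ≈ (0.700, -0.643, -0.311); φ = arcsin(p_z) ≈ -18.13°, λ = atan2(p_y, p_x) ≈ -42.58°.

≈ 18°S, 43°W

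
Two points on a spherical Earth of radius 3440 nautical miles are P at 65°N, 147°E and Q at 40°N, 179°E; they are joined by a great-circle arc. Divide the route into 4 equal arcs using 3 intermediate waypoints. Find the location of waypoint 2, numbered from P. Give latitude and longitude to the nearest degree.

Write both endpoints as unit vectors p₁, p₂ with components (cos φ cos λ, cos φ sin λ, sin φ).
The central angle between the endpoints is δ = arccos(p₁·p₂) ≈ 0.541 rad (31.0°).
Interpolate at f = 2/4 with slerp weights a = sin((1−f)δ)/sin δ ≈ 0.519, b = sin(fδ)/sin δ ≈ 0.519.
p = a·p₁ + b·p₂ ≈ (-0.581, 0.126, 0.804); φ = arcsin(p_z) ≈ 53.49°, λ = atan2(p_y, p_x) ≈ 167.74°.

≈ 53°N, 168°E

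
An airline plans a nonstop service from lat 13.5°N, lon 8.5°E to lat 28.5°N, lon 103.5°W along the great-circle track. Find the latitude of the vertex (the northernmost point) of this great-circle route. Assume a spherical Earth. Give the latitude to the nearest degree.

≈ 36°N

The great circle lies in the plane with unit normal n̂ = (p₁ × p₂)/|p₁ × p₂|.
Here n̂_z ≈ -0.810; the vertex latitude is φ_max = arccos|n̂_z| ≈ 35.9°.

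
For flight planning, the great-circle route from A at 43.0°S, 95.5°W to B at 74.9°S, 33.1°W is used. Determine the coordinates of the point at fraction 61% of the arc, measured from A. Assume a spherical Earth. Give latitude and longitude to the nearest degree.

≈ 66°S, 74°W

From cos δ = sin φ₁ sin φ₂ + cos φ₁ cos φ₂ cos Δλ, the central angle is δ ≈ 0.728 rad (41.7°).
Interpolate at f = 0.61 with slerp weights a = sin((1−f)δ)/sin δ ≈ 0.421, b = sin(fδ)/sin δ ≈ 0.646.
p = a·p₁ + b·p₂ ≈ (0.111, -0.398, -0.910); φ = arcsin(p_z) ≈ -65.57°, λ = atan2(p_y, p_x) ≈ -74.38°.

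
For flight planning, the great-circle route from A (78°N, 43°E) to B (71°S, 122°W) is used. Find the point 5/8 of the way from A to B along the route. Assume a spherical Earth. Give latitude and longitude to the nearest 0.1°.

≈ (7.8°S, 101.4°W)

Convert each endpoint to a unit vector on the sphere (x = cos φ cos λ, y = cos φ sin λ, z = sin φ).
The central angle between the endpoints is δ = arccos(p₁·p₂) ≈ 3.002 rad (172.0°).
Interpolate at f = 5/8 with slerp weights a = sin((1−f)δ)/sin δ ≈ 6.476, b = sin(fδ)/sin δ ≈ 6.843.
p = a·p₁ + b·p₂ ≈ (-0.196, -0.971, -0.136); φ = arcsin(p_z) ≈ -7.82°, λ = atan2(p_y, p_x) ≈ -101.41°.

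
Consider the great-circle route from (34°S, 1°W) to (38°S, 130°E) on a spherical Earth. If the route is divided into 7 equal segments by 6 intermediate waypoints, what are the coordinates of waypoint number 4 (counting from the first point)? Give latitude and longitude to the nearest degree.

≈ (60°S, 75°E)

Convert each endpoint to a unit vector on the sphere (x = cos φ cos λ, y = cos φ sin λ, z = sin φ).
The central angle between the endpoints is δ = arccos(p₁·p₂) ≈ 1.655 rad (94.8°).
Interpolate at f = 4/7 with slerp weights a = sin((1−f)δ)/sin δ ≈ 0.654, b = sin(fδ)/sin δ ≈ 0.814.
p = a·p₁ + b·p₂ ≈ (0.130, 0.482, -0.867); φ = arcsin(p_z) ≈ -60.07°, λ = atan2(p_y, p_x) ≈ 74.95°.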